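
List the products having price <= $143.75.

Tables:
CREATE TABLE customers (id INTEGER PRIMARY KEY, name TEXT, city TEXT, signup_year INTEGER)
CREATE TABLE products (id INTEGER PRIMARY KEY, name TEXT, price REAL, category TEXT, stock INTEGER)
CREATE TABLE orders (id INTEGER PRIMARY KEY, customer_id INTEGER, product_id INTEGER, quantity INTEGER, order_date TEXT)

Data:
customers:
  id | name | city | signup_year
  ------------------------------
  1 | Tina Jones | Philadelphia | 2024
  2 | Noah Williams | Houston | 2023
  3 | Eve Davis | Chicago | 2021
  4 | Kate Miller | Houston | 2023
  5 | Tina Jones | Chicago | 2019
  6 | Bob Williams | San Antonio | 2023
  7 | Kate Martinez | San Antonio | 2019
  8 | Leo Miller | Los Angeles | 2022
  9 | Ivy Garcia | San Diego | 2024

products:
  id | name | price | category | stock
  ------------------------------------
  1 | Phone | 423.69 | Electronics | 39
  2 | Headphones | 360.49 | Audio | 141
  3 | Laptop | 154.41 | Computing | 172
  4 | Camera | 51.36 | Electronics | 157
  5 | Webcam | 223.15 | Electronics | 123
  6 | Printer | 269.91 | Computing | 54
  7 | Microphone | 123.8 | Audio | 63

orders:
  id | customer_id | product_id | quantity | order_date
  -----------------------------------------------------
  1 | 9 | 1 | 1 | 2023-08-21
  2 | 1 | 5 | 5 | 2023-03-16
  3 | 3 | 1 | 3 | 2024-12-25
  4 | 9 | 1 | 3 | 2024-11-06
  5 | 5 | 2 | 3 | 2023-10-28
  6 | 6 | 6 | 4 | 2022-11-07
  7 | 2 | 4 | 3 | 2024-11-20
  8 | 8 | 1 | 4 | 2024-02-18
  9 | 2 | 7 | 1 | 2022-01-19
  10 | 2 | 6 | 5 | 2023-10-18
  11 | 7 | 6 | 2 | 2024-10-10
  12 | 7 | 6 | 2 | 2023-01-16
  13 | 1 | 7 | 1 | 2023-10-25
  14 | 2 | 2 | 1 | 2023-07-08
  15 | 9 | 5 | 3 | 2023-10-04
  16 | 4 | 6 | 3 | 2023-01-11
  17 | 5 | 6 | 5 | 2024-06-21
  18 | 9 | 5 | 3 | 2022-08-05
SELECT name, price FROM products WHERE price <= 143.75

Execution result:
name | price
Camera | 51.36
Microphone | 123.80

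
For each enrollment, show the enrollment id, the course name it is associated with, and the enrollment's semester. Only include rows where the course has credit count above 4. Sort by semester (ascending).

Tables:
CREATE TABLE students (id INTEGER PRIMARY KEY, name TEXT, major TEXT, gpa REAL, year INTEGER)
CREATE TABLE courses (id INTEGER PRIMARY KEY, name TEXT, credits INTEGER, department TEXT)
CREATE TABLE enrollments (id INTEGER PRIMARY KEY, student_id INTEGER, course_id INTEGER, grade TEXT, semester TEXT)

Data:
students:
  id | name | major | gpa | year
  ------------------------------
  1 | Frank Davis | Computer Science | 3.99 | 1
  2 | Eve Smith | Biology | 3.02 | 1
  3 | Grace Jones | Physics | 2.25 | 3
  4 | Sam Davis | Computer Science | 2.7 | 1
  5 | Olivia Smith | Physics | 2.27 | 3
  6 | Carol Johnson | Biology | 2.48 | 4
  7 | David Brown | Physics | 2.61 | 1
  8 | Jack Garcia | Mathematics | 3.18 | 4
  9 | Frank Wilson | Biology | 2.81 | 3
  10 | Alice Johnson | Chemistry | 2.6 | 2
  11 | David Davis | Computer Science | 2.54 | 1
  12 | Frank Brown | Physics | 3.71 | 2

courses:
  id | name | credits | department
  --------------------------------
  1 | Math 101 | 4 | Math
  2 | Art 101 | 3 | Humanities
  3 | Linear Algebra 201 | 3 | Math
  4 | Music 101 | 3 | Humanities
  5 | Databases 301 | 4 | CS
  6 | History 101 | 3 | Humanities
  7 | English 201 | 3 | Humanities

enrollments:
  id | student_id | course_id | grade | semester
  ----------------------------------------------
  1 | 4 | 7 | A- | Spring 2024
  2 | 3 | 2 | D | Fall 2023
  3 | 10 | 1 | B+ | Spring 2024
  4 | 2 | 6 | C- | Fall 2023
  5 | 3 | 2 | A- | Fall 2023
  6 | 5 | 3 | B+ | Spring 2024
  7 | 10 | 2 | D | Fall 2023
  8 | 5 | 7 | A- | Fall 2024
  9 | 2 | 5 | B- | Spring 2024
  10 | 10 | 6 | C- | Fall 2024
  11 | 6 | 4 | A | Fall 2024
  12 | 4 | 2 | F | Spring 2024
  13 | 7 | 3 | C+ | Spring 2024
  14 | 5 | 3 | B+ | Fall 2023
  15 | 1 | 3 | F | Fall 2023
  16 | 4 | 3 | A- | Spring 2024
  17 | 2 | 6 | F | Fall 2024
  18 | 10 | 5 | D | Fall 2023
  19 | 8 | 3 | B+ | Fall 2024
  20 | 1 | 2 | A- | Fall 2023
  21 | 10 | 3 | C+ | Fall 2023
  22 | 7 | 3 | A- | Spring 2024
SELECT c.id, p.name AS course, c.semester FROM enrollments c JOIN courses p ON c.course_id = p.id WHERE p.credits > 4 ORDER BY c.semester ASC

Execution result:
(no rows)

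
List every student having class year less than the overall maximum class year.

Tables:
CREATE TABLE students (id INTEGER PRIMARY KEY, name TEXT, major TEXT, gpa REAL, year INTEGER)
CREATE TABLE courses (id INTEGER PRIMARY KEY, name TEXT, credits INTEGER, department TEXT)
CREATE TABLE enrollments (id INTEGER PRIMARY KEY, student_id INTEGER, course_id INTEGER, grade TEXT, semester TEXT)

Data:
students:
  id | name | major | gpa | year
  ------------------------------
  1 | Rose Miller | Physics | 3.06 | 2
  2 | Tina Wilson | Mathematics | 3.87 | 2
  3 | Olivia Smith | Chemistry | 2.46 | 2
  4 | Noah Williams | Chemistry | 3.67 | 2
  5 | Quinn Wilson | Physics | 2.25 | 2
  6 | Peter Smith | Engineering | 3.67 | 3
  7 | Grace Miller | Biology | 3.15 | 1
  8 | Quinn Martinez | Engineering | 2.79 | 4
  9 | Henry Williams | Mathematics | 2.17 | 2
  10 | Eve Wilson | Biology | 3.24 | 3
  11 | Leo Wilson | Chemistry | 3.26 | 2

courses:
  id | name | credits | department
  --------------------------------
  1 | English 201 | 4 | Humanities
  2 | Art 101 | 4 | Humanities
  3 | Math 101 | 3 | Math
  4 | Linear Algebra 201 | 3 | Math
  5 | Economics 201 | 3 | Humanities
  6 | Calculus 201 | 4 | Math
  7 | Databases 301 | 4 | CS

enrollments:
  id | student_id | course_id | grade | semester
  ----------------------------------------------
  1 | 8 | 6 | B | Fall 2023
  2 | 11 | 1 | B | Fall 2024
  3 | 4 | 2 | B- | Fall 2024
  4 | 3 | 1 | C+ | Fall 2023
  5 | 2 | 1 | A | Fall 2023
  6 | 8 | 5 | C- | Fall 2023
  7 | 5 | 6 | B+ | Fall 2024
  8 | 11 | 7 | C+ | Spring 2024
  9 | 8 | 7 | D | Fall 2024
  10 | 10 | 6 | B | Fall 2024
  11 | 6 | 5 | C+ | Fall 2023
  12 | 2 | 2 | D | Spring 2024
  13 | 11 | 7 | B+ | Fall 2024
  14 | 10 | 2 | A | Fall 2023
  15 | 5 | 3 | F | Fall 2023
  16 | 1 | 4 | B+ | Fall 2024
SELECT name, year FROM students WHERE year < (SELECT MAX(year) FROM students)

Execution result:
name | year
Rose Miller | 2
Tina Wilson | 2
Olivia Smith | 2
Noah Williams | 2
Quinn Wilson | 2
Peter Smith | 3
Grace Miller | 1
Henry Williams | 2
Eve Wilson | 3
Leo Wilson | 2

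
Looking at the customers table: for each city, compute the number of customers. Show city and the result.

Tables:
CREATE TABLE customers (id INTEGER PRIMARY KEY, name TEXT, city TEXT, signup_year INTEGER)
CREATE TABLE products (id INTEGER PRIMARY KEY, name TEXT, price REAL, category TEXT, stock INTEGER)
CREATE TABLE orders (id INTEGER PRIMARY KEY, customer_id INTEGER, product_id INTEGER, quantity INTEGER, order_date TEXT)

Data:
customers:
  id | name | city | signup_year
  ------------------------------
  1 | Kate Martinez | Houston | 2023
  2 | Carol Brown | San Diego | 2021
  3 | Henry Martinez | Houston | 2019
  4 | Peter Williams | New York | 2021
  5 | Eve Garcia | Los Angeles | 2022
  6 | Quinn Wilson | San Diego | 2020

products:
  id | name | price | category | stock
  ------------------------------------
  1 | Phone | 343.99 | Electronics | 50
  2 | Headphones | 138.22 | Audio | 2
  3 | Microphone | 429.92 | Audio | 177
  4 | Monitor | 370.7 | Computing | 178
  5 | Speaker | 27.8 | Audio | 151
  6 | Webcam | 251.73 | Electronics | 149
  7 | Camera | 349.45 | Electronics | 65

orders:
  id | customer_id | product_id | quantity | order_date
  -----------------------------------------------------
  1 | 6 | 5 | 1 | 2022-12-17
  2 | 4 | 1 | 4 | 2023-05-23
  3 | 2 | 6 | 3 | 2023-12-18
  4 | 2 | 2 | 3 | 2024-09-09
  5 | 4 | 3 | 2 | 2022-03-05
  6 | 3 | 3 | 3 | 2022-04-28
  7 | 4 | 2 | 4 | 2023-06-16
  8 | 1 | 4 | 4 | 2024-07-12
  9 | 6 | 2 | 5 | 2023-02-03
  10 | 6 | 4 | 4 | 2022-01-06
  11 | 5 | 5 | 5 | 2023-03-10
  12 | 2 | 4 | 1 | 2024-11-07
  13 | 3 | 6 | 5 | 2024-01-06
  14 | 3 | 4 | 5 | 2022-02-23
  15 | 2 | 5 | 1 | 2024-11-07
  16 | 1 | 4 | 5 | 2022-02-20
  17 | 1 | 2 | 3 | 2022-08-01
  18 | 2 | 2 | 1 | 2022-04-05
SELECT city, COUNT(*) AS n FROM customers GROUP BY city

Execution result:
city | n
Houston | 2
Los Angeles | 1
New York | 1
San Diego | 2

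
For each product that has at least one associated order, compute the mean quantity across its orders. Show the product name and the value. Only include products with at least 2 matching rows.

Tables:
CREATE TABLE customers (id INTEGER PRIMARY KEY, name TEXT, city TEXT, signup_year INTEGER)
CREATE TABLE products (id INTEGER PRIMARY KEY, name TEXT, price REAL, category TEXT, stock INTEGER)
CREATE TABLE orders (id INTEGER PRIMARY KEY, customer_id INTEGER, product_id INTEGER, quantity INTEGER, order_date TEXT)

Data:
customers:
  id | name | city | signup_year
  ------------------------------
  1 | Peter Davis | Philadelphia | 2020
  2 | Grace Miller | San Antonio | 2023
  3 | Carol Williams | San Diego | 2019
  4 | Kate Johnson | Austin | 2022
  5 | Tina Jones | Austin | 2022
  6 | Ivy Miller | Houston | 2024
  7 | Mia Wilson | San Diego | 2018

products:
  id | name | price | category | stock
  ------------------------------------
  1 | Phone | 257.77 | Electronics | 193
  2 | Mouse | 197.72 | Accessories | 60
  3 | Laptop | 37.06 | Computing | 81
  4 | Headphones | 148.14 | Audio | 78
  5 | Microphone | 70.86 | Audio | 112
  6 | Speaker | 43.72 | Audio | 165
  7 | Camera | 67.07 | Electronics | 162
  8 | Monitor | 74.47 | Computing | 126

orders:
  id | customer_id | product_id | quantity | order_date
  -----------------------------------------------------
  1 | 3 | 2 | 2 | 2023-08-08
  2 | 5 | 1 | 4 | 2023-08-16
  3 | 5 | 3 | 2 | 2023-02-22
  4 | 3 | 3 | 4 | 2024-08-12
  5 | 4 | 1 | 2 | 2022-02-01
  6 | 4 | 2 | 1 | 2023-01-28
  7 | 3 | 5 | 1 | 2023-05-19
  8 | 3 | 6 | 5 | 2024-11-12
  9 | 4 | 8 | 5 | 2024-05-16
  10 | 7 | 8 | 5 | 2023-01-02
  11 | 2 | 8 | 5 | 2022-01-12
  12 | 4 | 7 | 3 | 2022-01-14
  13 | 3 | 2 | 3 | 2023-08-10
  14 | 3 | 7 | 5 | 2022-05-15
SELECT p.name, AVG(c.quantity) AS avg_quantity FROM orders c JOIN products p ON c.product_id = p.id GROUP BY p.id, p.name HAVING COUNT(*) >= 2

Execution result:
name | avg_quantity
Phone | 3.00
Mouse | 2.00
Laptop | 3.00
Camera | 4.00
Monitor | 5.00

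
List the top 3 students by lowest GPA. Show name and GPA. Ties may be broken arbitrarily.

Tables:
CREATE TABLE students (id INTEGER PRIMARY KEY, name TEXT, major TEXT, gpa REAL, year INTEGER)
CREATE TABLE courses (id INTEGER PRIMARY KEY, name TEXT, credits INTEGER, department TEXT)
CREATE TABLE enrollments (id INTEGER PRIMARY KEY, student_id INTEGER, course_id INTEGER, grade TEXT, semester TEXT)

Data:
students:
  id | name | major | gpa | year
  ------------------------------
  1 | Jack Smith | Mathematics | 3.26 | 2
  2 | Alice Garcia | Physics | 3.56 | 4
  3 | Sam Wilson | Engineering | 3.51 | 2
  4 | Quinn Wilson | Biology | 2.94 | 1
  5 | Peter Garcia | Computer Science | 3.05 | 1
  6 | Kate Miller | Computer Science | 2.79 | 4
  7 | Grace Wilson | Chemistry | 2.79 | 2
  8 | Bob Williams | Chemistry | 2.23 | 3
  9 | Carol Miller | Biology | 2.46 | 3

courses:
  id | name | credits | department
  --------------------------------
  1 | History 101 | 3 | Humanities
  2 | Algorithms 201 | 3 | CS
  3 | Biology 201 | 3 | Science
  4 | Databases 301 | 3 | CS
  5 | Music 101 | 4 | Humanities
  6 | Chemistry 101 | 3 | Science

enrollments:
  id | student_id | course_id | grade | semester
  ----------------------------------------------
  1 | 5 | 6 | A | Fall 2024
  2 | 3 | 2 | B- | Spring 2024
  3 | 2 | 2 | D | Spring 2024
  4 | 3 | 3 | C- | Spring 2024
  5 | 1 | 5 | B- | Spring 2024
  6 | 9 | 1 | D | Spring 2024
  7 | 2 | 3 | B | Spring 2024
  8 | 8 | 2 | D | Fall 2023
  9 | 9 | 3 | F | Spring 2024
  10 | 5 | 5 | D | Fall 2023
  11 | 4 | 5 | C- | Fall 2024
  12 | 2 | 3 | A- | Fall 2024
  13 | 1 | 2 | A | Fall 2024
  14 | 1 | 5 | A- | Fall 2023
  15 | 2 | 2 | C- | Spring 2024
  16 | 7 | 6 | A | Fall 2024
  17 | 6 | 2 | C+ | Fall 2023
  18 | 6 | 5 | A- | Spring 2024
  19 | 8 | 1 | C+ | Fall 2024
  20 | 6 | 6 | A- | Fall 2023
SELECT name, gpa FROM students ORDER BY gpa ASC LIMIT 3

Execution result:
name | gpa
Bob Williams | 2.23
Carol Miller | 2.46
Kate Miller | 2.79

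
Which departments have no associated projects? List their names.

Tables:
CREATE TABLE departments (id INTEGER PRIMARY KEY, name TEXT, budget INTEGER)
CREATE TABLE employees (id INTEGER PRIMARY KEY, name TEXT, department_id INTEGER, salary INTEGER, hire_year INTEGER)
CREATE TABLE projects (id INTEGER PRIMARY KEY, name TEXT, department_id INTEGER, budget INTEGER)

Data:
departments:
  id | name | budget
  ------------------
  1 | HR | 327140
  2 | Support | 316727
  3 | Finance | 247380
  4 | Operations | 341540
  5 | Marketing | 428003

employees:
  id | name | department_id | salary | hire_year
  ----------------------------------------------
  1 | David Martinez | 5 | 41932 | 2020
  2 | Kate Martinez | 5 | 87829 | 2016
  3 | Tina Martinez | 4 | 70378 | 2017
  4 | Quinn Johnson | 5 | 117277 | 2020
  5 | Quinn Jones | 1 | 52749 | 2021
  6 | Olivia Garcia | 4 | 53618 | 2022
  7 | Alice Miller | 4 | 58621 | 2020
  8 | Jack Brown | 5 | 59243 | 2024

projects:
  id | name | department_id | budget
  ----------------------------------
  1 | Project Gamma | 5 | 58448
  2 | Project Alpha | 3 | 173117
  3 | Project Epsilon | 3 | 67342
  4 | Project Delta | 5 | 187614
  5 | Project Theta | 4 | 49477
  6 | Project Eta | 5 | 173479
SELECT p.name FROM departments p LEFT JOIN projects c ON c.department_id = p.id WHERE c.id IS NULL

Execution result:
name
HR
Support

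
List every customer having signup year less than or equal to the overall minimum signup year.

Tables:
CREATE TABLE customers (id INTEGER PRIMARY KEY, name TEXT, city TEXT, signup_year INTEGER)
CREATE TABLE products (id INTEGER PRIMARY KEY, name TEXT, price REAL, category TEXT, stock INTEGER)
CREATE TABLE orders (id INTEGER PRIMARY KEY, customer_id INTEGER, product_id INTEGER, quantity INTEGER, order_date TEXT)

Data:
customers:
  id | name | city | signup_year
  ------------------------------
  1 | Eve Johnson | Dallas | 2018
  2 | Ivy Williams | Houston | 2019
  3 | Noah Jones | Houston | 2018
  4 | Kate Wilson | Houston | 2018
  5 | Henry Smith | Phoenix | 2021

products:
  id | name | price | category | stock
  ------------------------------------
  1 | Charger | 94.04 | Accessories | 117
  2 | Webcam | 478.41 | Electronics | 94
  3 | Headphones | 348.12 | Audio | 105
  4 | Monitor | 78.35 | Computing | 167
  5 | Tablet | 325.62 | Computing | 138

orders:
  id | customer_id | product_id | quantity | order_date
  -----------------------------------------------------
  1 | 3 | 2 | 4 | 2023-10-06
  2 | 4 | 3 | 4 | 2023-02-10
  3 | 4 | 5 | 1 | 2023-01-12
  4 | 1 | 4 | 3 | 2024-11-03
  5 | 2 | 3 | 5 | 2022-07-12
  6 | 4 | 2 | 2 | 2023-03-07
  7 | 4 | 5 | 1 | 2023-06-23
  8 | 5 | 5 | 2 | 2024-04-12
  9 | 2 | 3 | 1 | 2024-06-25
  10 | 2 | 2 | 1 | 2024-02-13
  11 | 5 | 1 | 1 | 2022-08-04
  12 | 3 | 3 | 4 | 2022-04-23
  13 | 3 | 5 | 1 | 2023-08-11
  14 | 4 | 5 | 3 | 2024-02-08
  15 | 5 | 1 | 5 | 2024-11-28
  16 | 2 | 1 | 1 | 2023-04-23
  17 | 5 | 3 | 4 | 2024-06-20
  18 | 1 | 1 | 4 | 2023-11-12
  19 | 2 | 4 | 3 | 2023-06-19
SELECT name, signup_year FROM customers WHERE signup_year <= (SELECT MIN(signup_year) FROM customers)

Execution result:
name | signup_year
Eve Johnson | 2018
Noah Jones | 2018
Kate Wilson | 2018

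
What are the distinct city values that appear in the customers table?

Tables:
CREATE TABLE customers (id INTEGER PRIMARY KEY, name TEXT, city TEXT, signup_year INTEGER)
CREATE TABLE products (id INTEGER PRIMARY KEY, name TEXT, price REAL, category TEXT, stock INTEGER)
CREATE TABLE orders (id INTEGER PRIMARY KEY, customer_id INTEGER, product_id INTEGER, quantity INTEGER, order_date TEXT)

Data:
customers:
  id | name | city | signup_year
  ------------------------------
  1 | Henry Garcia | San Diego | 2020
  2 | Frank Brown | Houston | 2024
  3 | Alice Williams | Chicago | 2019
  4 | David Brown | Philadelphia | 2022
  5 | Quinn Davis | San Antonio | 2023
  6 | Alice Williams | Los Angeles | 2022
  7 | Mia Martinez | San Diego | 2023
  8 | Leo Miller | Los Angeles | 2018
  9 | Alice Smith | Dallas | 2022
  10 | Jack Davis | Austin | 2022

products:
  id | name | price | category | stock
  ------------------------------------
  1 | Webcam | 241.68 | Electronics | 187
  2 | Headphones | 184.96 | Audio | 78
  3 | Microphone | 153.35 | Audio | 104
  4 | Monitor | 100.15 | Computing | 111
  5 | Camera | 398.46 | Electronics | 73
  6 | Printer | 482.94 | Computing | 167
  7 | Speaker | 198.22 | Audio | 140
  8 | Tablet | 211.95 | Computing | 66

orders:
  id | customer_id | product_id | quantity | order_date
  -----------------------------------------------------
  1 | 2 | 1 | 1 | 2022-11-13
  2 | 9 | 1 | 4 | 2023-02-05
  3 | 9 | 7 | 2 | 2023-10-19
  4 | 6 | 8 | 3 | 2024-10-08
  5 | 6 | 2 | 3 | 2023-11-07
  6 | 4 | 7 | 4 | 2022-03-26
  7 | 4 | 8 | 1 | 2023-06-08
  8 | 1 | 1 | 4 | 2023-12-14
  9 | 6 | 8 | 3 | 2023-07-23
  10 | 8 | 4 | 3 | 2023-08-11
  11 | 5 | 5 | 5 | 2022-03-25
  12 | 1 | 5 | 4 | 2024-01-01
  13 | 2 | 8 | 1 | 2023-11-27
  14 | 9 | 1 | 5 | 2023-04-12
SELECT DISTINCT city FROM customers

Execution result:
city
San Diego
Houston
Chicago
Philadelphia
San Antonio
Los Angeles
Dallas
Austin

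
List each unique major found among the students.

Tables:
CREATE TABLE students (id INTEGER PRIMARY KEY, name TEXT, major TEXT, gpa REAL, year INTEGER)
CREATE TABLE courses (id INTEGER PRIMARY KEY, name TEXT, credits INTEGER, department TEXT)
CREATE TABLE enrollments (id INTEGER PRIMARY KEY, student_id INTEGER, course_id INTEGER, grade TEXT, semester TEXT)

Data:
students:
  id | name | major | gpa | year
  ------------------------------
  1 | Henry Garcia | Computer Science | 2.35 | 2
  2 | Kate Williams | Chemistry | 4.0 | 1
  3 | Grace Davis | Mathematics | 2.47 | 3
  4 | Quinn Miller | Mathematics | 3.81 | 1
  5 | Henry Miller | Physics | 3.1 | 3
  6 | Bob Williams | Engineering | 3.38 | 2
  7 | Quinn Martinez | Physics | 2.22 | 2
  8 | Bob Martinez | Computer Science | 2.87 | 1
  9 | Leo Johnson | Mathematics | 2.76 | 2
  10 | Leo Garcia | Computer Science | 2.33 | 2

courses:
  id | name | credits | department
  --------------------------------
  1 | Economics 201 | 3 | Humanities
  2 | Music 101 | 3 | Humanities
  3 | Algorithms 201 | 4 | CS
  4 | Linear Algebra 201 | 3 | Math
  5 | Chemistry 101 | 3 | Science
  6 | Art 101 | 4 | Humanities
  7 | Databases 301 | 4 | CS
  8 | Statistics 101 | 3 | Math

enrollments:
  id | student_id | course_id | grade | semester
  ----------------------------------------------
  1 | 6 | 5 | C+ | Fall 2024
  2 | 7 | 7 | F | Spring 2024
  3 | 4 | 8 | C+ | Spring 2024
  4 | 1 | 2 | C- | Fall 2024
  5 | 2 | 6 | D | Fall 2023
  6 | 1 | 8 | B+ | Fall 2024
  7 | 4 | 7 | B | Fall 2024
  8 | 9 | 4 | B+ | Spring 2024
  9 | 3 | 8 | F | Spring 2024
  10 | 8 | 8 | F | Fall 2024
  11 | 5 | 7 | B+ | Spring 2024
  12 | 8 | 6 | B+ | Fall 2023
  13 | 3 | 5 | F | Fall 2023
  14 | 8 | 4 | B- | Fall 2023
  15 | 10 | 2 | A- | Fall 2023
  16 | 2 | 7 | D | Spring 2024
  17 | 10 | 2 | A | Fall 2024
SELECT DISTINCT major FROM students

Execution result:
major
Computer Science
Chemistry
Mathematics
Physics
Engineering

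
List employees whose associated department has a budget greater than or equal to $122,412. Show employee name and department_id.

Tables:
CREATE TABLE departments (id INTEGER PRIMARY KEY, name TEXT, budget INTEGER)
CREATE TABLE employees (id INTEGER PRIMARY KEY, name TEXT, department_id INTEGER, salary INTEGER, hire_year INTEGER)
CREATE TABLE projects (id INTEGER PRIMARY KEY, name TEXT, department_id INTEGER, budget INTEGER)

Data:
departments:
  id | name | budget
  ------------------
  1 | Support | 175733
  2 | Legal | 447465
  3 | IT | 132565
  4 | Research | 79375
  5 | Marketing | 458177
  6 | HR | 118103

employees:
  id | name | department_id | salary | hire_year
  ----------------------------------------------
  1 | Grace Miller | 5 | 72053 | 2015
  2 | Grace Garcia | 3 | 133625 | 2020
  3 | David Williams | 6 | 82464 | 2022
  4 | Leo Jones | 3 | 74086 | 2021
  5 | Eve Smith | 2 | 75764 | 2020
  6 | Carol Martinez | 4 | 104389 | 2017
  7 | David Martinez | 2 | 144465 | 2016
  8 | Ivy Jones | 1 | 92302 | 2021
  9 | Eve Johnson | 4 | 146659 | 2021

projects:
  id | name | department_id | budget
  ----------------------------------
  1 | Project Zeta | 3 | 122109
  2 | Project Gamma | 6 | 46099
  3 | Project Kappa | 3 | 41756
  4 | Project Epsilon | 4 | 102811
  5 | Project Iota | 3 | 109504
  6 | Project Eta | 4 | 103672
SELECT name, department_id FROM employees WHERE department_id IN (SELECT id FROM departments WHERE budget >= 122412)

Execution result:
name | department_id
Grace Miller | 5
Grace Garcia | 3
Leo Jones | 3
Eve Smith | 2
David Martinez | 2
Ivy Jones | 1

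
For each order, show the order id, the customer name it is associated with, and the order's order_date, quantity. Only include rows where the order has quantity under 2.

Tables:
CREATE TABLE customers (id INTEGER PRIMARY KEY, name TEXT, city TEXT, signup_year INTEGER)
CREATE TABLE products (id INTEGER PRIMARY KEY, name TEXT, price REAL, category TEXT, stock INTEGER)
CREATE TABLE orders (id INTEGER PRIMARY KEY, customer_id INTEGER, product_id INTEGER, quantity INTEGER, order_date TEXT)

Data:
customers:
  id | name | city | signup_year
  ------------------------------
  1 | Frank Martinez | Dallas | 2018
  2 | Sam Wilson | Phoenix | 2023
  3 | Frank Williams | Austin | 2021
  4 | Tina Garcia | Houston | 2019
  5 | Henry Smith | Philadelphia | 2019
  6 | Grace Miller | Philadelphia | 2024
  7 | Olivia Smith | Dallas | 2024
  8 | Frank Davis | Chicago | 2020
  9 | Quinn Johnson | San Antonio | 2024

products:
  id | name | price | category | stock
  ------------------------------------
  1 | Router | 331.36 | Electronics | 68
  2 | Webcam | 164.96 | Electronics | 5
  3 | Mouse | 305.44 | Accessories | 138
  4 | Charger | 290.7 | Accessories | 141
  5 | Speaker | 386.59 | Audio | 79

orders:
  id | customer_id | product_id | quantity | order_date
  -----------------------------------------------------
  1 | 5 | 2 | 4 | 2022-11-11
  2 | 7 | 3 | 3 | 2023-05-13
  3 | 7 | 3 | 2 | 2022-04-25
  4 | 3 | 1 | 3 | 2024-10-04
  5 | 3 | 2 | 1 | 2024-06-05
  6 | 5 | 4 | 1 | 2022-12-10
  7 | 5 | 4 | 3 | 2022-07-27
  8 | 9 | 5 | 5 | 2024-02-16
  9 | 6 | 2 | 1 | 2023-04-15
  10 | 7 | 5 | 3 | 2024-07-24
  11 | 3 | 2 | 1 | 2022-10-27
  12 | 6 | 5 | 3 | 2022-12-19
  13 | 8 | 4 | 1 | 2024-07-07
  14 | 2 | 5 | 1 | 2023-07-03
SELECT c.id, p.name AS customer, c.order_date, c.quantity FROM orders c JOIN customers p ON c.customer_id = p.id WHERE c.quantity < 2

Execution result:
id | customer | order_date | quantity
5 | Frank Williams | 2024-06-05 | 1
6 | Henry Smith | 2022-12-10 | 1
9 | Grace Miller | 2023-04-15 | 1
11 | Frank Williams | 2022-10-27 | 1
13 | Frank Davis | 2024-07-07 | 1
14 | Sam Wilson | 2023-07-03 | 1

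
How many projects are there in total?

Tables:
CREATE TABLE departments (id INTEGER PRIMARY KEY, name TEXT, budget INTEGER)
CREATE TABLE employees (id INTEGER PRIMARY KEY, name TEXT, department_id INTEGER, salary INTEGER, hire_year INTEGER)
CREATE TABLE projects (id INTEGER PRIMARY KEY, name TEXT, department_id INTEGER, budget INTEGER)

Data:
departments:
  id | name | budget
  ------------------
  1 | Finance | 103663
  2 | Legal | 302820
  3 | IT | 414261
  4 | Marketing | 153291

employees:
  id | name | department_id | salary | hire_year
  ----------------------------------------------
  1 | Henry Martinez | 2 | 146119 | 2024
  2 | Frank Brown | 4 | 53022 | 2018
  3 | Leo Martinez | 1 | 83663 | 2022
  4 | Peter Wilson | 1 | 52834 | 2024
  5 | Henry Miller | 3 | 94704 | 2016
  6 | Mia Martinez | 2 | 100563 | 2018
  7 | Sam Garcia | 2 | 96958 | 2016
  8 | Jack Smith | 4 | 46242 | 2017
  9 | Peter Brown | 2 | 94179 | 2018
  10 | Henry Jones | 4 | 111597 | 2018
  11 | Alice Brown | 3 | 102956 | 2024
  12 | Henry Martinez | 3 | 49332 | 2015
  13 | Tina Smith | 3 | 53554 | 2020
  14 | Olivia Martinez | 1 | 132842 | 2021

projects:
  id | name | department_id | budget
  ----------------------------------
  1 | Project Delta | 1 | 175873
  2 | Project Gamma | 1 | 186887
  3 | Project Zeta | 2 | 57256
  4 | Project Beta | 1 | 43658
SELECT COUNT(*) FROM projects

Execution result:
4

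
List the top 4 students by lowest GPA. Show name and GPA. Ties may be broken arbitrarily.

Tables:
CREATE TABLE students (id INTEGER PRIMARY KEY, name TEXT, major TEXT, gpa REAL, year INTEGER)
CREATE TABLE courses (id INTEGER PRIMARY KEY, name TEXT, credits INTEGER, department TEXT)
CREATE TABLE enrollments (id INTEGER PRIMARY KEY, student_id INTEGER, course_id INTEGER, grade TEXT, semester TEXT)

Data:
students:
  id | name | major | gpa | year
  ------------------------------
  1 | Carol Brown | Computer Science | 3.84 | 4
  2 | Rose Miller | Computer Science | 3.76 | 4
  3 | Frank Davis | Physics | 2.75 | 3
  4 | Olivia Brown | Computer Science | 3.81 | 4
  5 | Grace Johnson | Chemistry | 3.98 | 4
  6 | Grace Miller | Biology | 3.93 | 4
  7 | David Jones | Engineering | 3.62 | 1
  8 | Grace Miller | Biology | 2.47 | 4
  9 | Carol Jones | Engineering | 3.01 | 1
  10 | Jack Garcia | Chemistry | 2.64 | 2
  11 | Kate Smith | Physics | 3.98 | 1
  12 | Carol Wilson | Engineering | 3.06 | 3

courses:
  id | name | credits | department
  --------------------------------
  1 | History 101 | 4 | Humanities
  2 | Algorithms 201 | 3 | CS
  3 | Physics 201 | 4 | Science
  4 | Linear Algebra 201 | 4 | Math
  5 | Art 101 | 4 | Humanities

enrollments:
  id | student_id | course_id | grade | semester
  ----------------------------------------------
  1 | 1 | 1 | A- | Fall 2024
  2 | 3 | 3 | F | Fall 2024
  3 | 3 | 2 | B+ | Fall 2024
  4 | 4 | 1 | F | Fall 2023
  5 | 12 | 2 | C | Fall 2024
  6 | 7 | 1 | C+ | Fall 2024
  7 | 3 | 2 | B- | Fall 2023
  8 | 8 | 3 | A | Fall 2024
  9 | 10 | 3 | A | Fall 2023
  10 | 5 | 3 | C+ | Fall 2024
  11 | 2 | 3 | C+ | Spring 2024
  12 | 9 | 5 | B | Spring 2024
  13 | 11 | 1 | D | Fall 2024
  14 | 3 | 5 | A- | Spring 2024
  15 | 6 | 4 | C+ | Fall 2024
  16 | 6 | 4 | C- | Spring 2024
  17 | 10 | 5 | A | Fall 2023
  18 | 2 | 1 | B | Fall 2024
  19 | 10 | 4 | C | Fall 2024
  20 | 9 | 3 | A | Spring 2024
SELECT name, gpa FROM students ORDER BY gpa ASC LIMIT 4

Execution result:
name | gpa
Grace Miller | 2.47
Jack Garcia | 2.64
Frank Davis | 2.75
Carol Jones | 3.01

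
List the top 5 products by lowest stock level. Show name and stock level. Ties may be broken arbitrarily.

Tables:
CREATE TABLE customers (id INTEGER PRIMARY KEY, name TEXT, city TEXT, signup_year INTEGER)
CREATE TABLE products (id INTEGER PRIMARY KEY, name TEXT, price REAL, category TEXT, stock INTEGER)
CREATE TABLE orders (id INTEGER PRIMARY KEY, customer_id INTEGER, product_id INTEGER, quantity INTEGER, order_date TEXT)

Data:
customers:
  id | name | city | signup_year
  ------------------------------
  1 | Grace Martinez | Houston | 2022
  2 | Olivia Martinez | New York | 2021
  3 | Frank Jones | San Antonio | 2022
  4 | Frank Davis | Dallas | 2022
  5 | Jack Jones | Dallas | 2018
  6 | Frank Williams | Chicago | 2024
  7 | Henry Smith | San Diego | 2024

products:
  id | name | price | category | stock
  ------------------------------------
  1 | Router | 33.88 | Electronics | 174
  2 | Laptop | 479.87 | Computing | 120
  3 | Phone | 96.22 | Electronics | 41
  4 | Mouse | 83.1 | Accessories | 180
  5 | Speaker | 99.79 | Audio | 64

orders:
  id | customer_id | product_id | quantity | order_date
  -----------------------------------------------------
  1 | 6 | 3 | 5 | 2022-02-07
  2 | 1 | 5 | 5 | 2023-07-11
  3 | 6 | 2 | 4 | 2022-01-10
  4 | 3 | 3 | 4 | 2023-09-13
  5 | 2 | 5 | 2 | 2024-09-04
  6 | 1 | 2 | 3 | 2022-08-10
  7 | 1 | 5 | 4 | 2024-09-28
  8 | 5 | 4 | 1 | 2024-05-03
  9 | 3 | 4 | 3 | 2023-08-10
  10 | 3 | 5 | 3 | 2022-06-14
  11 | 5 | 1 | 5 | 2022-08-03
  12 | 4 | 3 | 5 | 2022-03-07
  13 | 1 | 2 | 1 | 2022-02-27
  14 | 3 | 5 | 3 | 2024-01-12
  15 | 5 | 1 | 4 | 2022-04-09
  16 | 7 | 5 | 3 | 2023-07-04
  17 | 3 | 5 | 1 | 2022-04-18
SELECT name, stock FROM products ORDER BY stock ASC LIMIT 5

Execution result:
name | stock
Phone | 41
Speaker | 64
Laptop | 120
Router | 174
Mouse | 180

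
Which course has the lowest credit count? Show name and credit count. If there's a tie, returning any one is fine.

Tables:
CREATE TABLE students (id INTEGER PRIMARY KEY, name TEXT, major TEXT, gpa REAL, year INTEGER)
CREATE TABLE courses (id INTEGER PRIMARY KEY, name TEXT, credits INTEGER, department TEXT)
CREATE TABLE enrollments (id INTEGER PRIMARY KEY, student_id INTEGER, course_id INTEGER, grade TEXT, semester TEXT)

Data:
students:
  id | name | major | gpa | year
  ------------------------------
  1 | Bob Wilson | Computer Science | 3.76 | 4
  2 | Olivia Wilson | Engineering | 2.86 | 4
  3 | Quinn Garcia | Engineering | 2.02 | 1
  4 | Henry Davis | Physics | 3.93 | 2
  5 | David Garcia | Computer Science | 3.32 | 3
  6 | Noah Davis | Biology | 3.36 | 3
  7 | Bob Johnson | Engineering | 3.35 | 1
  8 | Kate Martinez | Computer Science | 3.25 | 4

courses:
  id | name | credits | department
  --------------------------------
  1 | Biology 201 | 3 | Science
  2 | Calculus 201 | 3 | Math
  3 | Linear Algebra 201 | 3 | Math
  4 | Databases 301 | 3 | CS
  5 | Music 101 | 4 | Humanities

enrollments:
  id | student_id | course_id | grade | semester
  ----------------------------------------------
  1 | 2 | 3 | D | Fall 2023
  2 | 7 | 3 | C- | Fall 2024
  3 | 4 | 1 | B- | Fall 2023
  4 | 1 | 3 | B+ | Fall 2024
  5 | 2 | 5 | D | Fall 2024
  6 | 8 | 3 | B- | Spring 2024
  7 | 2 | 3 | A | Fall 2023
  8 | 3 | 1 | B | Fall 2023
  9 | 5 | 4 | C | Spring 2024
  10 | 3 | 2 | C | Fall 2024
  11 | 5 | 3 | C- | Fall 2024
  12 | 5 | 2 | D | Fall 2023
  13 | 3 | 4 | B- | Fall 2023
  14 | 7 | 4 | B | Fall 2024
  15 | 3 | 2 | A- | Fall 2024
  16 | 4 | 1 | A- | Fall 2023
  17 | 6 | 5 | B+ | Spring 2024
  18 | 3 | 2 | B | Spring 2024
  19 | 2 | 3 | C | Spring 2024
SELECT name, credits FROM courses ORDER BY credits ASC LIMIT 1

Execution result:
name | credits
Biology 201 | 3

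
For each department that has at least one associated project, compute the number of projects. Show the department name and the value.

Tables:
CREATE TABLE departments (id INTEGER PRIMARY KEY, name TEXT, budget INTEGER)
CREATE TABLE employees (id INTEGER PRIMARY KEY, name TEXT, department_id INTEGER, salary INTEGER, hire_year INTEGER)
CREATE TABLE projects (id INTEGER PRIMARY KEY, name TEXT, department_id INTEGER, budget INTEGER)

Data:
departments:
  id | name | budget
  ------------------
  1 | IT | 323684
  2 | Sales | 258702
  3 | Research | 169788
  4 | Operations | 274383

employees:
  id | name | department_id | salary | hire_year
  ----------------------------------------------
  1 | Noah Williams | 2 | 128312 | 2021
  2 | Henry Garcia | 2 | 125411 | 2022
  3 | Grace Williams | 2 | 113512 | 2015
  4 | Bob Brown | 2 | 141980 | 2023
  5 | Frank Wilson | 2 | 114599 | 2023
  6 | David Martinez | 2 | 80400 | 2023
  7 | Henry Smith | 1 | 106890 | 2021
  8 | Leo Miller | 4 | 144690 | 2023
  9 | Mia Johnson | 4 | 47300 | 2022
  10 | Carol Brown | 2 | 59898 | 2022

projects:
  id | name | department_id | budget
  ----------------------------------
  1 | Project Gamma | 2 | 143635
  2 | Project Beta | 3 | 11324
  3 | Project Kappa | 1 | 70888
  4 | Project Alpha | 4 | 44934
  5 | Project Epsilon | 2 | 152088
SELECT p.name, COUNT(*) AS n FROM projects c JOIN departments p ON c.department_id = p.id GROUP BY p.id, p.name

Execution result:
name | n
IT | 1
Sales | 2
Research | 1
Operations | 1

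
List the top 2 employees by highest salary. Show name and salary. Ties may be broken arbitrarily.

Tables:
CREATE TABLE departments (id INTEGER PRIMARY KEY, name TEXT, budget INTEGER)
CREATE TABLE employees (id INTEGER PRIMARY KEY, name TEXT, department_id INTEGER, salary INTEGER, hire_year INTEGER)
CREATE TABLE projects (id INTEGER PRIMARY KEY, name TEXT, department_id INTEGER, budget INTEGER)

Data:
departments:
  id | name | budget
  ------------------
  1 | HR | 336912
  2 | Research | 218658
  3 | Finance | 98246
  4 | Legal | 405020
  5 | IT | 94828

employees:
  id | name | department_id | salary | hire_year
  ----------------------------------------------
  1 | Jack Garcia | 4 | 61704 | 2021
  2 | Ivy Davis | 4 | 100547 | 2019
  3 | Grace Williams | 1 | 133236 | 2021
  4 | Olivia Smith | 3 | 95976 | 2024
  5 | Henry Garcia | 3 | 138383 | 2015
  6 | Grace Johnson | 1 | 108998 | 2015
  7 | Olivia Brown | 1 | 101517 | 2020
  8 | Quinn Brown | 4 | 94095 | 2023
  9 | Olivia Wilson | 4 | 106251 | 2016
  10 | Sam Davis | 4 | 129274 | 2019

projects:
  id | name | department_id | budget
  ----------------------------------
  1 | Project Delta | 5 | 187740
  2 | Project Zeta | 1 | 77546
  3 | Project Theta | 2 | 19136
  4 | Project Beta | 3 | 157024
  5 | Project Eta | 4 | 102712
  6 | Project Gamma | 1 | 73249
SELECT name, salary FROM employees ORDER BY salary DESC LIMIT 2

Execution result:
name | salary
Henry Garcia | 138383
Grace Williams | 133236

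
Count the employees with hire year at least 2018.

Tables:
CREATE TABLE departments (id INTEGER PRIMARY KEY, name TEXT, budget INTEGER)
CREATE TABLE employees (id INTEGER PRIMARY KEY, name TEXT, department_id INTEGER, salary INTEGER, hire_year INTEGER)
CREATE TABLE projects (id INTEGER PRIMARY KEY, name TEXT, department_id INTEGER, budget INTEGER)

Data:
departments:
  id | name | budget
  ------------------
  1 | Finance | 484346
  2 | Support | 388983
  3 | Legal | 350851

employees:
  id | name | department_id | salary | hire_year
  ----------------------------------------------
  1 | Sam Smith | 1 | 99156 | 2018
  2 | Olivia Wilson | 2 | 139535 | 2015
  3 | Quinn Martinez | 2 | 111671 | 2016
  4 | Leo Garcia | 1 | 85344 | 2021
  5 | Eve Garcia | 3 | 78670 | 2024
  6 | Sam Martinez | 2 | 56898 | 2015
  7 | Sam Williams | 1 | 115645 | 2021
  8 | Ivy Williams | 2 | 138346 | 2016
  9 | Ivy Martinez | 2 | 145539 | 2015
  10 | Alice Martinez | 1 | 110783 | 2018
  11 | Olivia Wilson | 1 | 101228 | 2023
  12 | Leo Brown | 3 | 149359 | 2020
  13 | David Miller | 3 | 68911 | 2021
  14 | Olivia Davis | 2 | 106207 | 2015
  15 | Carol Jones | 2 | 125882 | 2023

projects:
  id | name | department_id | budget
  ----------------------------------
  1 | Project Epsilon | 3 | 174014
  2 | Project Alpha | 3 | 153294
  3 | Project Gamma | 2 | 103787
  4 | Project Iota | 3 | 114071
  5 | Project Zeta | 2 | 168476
SELECT COUNT(*) FROM employees WHERE hire_year >= 2018

Execution result:
9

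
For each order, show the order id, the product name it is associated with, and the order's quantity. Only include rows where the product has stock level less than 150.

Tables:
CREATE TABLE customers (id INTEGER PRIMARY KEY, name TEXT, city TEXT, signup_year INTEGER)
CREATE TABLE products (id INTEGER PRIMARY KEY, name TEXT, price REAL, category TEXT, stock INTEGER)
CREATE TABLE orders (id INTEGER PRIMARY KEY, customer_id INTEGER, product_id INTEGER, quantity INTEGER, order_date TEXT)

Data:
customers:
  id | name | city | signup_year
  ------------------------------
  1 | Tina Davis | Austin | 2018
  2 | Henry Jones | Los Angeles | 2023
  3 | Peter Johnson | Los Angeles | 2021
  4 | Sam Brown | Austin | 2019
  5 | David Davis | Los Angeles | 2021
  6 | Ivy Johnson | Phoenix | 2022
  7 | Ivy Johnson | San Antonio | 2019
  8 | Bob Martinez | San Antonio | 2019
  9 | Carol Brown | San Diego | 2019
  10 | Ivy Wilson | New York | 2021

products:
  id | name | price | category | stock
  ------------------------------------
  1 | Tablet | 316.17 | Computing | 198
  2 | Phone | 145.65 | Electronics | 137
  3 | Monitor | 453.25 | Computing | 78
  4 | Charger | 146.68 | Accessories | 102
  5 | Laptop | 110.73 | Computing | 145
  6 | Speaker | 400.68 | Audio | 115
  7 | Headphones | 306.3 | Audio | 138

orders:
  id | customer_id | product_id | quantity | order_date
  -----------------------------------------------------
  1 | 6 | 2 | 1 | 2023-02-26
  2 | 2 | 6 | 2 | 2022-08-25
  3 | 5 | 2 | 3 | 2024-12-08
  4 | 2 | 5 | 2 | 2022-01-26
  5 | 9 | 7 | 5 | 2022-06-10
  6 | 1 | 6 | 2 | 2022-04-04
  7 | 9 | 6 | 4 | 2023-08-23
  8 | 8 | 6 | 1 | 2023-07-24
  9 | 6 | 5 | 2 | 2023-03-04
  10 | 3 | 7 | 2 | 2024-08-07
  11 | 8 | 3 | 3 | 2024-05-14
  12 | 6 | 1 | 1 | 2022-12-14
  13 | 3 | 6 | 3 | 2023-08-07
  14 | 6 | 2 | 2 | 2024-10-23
SELECT c.id, p.name AS product, c.quantity FROM orders c JOIN products p ON c.product_id = p.id WHERE p.stock < 150

Execution result:
id | product | quantity
1 | Phone | 1
2 | Speaker | 2
3 | Phone | 3
4 | Laptop | 2
5 | Headphones | 5
6 | Speaker | 2
7 | Speaker | 4
8 | Speaker | 1
9 | Laptop | 2
10 | Headphones | 2
11 | Monitor | 3
13 | Speaker | 3
14 | Phone | 2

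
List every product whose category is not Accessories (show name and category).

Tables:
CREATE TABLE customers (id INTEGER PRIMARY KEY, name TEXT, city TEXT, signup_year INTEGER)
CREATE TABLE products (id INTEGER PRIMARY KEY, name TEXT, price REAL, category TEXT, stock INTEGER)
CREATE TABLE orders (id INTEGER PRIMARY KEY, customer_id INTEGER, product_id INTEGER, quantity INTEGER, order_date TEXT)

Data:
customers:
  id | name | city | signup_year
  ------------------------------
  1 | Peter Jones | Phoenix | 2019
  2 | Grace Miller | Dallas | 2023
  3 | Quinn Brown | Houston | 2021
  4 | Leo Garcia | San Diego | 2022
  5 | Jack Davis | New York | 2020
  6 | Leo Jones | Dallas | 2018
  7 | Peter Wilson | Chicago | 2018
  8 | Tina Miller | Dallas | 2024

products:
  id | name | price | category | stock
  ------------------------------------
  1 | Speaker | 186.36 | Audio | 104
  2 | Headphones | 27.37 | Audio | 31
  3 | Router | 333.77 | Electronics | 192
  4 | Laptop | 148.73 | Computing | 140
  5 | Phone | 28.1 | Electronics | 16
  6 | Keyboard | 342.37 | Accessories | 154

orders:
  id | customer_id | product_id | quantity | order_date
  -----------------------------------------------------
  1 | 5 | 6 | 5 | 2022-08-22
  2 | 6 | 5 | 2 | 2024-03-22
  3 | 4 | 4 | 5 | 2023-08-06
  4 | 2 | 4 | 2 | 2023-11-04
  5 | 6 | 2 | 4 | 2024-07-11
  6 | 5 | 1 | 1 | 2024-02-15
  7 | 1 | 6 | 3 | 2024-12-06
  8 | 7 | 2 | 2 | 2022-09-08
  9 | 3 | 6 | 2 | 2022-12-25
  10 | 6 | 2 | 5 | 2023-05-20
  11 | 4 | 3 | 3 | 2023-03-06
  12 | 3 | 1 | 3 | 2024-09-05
SELECT name, category FROM products WHERE category <> 'Accessories'

Execution result:
name | category
Speaker | Audio
Headphones | Audio
Router | Electronics
Laptop | Computing
Phone | Electronics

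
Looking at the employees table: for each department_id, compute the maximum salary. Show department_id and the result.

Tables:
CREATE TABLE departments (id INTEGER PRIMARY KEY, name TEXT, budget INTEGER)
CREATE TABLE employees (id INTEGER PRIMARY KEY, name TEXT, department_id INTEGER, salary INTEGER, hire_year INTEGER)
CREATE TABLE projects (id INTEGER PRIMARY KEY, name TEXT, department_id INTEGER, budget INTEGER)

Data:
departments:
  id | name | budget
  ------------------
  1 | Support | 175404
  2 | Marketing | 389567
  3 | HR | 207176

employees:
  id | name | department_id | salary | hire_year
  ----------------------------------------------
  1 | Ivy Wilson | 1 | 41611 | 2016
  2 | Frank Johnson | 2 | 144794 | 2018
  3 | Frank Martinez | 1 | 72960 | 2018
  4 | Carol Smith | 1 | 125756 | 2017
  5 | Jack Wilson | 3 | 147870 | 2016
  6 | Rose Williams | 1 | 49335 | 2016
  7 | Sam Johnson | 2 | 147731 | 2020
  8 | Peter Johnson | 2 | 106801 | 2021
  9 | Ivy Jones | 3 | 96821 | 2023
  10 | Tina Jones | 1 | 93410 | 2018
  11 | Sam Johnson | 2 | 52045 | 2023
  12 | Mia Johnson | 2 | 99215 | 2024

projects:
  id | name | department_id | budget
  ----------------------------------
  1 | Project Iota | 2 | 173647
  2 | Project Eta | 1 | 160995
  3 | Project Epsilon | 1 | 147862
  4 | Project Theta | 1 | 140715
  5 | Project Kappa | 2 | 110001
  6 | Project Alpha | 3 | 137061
SELECT department_id, MAX(salary) AS max_salary FROM employees GROUP BY department_id

Execution result:
department_id | max_salary
1 | 125756
2 | 147731
3 | 147870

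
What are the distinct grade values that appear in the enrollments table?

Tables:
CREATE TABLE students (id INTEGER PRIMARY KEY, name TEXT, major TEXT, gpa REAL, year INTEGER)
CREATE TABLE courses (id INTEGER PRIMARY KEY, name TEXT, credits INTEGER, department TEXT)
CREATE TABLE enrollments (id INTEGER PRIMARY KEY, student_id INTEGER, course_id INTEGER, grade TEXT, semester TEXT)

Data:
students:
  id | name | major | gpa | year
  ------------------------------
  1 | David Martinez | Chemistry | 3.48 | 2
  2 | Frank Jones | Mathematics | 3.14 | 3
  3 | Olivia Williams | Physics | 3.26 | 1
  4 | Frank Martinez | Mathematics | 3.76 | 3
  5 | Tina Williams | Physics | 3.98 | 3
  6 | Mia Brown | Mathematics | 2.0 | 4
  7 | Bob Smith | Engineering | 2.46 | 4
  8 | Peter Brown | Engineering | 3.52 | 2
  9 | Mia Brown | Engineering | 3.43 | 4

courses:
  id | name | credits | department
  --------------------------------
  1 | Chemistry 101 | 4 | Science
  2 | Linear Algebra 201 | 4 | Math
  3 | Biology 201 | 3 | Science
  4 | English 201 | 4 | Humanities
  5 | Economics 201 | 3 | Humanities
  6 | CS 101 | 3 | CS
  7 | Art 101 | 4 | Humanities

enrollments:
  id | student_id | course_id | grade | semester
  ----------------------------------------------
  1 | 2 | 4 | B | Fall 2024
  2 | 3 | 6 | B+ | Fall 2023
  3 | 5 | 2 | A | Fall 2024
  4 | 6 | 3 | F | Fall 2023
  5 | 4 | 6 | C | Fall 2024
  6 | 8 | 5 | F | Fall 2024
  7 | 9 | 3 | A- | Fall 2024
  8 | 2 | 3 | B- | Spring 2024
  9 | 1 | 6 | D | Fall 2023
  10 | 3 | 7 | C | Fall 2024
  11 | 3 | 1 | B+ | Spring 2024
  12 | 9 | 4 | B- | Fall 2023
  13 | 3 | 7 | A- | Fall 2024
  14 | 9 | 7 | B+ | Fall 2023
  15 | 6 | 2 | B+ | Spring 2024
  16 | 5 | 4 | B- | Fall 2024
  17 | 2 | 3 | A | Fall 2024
SELECT DISTINCT grade FROM enrollments

Execution result:
grade
B
B+
A
F
C
A-
B-
D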